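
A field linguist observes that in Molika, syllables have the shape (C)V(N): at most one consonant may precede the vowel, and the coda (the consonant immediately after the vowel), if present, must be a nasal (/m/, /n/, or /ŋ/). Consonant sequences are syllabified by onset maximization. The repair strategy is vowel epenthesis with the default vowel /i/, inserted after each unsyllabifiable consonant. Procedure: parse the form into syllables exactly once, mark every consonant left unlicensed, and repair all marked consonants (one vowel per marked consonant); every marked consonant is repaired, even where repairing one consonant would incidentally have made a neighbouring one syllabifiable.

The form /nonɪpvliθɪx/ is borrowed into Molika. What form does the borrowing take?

nonɪpiviliθɪxi

The consonants /p/, /v/, /x/ cannot be parsed into a legal (C)V(N) syllable (only a nasal (/m/, /n/, or /ŋ/) is licensed in coda position; onsets are limited to one consonant).
Inserting the epenthetic vowel yields /p/ → /pi/, /v/ → /vi/, /x/ → /xi/.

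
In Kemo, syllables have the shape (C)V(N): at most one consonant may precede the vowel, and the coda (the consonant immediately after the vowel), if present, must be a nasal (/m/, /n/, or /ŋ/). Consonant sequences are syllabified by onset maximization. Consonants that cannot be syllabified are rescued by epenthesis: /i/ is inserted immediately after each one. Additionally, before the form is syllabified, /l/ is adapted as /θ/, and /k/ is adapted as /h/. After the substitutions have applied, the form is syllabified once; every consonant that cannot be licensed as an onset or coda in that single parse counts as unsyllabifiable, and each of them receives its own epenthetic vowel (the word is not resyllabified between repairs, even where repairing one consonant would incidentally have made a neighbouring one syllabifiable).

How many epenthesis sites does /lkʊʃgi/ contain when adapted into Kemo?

After substitution the input is /θhʊʃgi/.
The unsyllabifiable consonants are /θ/, /ʃ/; each receives one epenthetic vowel.

2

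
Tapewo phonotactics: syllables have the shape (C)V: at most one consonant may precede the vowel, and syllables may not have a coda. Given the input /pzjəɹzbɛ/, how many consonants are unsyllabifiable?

Syllabifying with onset maximization leaves /p/, /z/, /ɹ/, /z/ stranded (no codas are permitted; onsets are limited to one consonant).

4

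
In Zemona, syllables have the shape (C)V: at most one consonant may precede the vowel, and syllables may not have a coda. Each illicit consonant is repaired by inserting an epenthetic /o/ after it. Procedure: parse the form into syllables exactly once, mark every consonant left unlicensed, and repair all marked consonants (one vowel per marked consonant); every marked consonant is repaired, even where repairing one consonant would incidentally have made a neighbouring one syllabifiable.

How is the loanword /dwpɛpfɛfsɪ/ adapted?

dowopɛpofɛfosɪ

The consonants /d/, /w/, /p/, /f/ cannot be parsed into a legal (C)V syllable (no codas are permitted; onsets are limited to one consonant).
Epenthesis after each stranded consonant: /d/ → /do/, /w/ → /wo/, /p/ → /po/, /f/ → /fo/.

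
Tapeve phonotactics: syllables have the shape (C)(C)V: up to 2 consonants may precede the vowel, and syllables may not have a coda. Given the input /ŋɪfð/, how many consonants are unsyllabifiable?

2

The consonants /f/, /ð/ cannot be parsed into a legal (C)(C)V syllable (no codas are permitted; onsets may contain at most 2 consonants).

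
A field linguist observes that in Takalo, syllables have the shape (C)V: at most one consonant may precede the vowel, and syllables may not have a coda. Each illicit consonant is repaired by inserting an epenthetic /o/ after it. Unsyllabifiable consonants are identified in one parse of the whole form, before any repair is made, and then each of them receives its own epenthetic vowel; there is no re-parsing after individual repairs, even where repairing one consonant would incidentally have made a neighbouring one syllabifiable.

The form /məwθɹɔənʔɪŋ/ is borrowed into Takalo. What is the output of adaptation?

The consonants /w/, /θ/, /n/, /ŋ/ cannot be parsed into a legal (C)V syllable (no codas are permitted; onsets are limited to one consonant).
Inserting the epenthetic vowel yields /w/ → /wo/, /θ/ → /θo/, /n/ → /no/, /ŋ/ → /ŋo/.

məwoθoɹɔənoʔɪŋo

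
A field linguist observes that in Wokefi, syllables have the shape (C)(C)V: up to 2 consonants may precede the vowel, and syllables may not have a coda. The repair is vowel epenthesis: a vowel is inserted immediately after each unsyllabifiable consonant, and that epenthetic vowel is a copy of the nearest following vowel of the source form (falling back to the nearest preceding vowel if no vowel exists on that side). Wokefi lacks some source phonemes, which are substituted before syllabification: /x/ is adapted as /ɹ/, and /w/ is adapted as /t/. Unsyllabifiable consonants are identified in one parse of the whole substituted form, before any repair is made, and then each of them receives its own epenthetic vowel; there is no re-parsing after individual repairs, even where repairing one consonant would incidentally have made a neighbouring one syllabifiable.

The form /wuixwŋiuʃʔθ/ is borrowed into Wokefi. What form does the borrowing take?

Substitution: /w/ → /t/, /x/ → /ɹ/, giving /tuiɹtŋiuʃʔθ/.
Syllabifying with onset maximization leaves /ɹ/, /ʃ/, /ʔ/, /θ/ stranded (no codas are permitted; onsets may contain at most 2 consonants).
Each unlicensed consonant becomes the onset of a new syllable: /ɹ/ → /ɹi/, /ʃ/ → /ʃu/, /ʔ/ → /ʔu/, /θ/ → /θu/.

tuiɹitŋiuʃuʔuθu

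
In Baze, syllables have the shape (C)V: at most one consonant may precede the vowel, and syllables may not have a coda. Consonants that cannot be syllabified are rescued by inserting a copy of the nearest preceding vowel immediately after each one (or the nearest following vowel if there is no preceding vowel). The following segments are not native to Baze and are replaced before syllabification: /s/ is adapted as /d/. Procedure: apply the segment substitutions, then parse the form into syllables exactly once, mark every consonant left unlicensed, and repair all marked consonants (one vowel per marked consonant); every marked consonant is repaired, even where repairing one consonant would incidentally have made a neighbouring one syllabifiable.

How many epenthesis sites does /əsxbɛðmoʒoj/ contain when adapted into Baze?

4

After substitution the input is /ədxbɛðmoʒoj/.
The unsyllabifiable consonants are /d/, /x/, /ð/, /j/; each receives one epenthetic vowel.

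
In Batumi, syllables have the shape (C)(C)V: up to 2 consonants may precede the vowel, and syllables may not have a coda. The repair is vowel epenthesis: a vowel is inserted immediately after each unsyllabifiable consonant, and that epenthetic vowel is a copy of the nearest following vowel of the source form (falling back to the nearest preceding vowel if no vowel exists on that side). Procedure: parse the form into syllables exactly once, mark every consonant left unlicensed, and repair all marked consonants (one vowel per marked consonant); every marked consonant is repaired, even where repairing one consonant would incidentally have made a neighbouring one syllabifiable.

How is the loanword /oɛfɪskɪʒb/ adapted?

oɛfɪskɪʒɪbɪ

The consonants /ʒ/, /b/ cannot be parsed into a legal (C)(C)V syllable (no codas are permitted; onsets may contain at most 2 consonants).
Each unlicensed consonant becomes the onset of a new syllable: /ʒ/ → /ʒɪ/, /b/ → /bɪ/.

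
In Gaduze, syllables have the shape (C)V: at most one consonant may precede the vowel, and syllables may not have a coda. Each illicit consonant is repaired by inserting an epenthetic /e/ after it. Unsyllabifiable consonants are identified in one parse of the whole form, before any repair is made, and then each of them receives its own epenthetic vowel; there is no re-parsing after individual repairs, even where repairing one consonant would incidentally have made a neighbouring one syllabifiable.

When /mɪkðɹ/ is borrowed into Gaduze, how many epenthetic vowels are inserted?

3

The unsyllabifiable consonants are /k/, /ð/, /ɹ/; each receives one epenthetic vowel.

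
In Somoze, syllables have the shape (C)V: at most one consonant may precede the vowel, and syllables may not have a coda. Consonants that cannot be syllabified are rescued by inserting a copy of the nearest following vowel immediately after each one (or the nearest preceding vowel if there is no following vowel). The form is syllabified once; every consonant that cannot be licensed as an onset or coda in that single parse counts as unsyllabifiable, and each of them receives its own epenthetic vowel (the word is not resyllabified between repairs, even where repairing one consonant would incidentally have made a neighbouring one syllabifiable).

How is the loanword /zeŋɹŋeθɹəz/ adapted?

Syllabifying with onset maximization leaves /ŋ/, /ɹ/, /θ/, /z/ stranded (no codas are permitted; onsets are limited to one consonant).
Each unlicensed consonant becomes the onset of a new syllable: /ŋ/ → /ŋe/, /ɹ/ → /ɹe/, /θ/ → /θə/, /z/ → /zə/.

zeŋeɹeŋeθəɹəzə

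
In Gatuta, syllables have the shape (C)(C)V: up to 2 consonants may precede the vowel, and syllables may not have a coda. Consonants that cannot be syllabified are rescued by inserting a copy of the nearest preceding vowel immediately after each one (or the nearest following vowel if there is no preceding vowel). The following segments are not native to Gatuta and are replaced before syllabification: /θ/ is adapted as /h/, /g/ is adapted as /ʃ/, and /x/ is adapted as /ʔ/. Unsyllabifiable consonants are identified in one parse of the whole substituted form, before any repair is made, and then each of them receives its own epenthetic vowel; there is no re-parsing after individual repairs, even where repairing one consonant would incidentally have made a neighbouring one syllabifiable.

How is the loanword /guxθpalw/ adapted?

ʃuʔuhpalawa

Substitution: /g/ → /ʃ/, /x/ → /ʔ/, /θ/ → /h/, giving /ʃuʔhpalw/.
Syllabifying with onset maximization leaves /ʔ/, /l/, /w/ stranded (no codas are permitted; onsets may contain at most 2 consonants).
Inserting the epenthetic vowel yields /ʔ/ → /ʔu/, /l/ → /la/, /w/ → /wa/.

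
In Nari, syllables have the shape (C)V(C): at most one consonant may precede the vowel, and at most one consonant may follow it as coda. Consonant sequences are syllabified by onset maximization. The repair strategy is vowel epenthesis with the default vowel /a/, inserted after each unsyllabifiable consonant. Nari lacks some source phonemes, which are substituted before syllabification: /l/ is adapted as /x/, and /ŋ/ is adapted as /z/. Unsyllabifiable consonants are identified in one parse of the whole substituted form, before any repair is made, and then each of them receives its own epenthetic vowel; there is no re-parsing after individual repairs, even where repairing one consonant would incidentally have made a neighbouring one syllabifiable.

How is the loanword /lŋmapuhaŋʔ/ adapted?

Substitution: /l/ → /x/, /ŋ/ → /z/, giving /xzmapuhazʔ/.
Under (C)V(C), the unsyllabifiable consonants are /x/, /z/, /ʔ/ (at most one coda consonant is licensed; onsets are limited to one consonant).
Inserting the epenthetic vowel yields /x/ → /xa/, /z/ → /za/, /ʔ/ → /ʔa/.

xazamapuhazʔa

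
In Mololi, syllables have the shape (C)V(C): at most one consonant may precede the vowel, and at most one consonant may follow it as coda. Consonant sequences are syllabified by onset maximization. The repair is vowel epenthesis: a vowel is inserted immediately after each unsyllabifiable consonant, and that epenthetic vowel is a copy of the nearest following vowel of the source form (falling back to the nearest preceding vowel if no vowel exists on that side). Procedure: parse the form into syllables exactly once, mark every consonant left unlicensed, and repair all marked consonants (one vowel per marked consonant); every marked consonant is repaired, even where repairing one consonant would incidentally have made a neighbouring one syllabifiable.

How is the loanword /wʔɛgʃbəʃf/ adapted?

wɛʔɛgʃəbəʃfə

Syllabifying with onset maximization leaves /w/, /ʃ/, /f/ stranded (at most one coda consonant is licensed; onsets are limited to one consonant).
Epenthesis after each stranded consonant: /w/ → /wɛ/, /ʃ/ → /ʃə/, /f/ → /fə/.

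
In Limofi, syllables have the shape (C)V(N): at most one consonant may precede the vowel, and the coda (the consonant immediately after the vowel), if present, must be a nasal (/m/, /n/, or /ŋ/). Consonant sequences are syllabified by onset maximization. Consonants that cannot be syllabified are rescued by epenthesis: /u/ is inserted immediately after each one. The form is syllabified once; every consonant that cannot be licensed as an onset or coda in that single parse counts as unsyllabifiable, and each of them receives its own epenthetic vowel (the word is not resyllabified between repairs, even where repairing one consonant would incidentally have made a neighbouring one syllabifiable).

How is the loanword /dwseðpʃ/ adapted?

duwuseðupuʃu

Under (C)V(N), the unsyllabifiable consonants are /d/, /w/, /ð/, /p/, /ʃ/ (only a nasal (/m/, /n/, or /ŋ/) is licensed in coda position; onsets are limited to one consonant).
Each unlicensed consonant becomes the onset of a new syllable: /d/ → /du/, /w/ → /wu/, /ð/ → /ðu/, /p/ → /pu/, /ʃ/ → /ʃu/.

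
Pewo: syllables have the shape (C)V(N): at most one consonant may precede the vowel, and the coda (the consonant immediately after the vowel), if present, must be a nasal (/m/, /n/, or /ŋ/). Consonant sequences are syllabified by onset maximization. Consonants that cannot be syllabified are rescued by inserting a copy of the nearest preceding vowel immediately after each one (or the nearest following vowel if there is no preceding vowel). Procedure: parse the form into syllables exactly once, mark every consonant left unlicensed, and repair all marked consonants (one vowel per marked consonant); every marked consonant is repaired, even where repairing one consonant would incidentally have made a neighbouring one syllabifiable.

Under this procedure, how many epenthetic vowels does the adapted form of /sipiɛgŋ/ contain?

The unsyllabifiable consonants are /g/, /ŋ/; each receives one epenthetic vowel.

2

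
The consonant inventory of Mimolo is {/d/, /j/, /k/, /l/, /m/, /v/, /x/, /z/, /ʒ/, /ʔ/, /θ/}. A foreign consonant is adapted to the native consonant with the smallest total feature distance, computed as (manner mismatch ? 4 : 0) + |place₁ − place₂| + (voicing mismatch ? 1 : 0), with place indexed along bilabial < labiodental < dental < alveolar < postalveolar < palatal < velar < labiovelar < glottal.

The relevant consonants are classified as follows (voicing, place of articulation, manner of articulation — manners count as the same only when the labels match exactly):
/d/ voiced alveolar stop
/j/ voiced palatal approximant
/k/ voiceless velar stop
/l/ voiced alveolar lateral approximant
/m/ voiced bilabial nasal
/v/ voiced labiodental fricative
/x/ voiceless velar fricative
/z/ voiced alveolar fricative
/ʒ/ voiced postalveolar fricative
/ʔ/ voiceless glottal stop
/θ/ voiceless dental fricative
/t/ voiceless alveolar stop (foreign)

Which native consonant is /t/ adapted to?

d

/d/ is closest: same manner (stop), place distance 0 (alveolar→alveolar), voicing differs (+1); total 1. Next closest is /k/ at distance 3.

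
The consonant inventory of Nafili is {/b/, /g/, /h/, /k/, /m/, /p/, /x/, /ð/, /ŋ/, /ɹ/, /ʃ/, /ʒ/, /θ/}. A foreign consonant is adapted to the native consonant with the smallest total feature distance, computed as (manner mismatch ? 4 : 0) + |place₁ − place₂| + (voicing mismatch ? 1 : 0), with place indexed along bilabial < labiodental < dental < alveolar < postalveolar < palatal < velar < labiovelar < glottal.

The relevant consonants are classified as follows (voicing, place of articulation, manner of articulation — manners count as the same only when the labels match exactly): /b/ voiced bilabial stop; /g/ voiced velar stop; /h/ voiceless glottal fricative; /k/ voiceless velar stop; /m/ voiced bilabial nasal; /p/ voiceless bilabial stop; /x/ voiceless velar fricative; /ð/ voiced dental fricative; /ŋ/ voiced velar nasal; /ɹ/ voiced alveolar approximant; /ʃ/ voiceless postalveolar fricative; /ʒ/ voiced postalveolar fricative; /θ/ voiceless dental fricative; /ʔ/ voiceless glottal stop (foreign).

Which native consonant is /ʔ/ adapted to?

/k/ is closest: same manner (stop), place distance 2 (glottal→velar), same voicing; total 2. Next closest is /g/ at distance 3.

k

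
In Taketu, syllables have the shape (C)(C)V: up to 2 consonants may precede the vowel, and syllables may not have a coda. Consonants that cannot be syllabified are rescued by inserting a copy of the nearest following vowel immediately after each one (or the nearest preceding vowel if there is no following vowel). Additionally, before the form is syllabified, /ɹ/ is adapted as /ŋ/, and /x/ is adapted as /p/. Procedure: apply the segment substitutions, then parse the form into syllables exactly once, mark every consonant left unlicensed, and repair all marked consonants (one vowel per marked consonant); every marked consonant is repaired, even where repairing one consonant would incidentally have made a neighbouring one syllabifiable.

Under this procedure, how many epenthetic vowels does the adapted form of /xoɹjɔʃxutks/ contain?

After substitution the input is /poŋjɔʃputks/.
The unsyllabifiable consonants are /t/, /k/, /s/; each receives one epenthetic vowel.

3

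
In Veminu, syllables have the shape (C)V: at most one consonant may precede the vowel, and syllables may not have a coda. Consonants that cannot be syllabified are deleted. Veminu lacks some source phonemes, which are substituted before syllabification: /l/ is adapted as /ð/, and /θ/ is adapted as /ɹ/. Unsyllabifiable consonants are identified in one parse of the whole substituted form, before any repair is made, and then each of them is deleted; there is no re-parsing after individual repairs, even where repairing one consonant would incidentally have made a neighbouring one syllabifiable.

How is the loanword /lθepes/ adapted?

Substitution: /l/ → /ð/, /θ/ → /ɹ/, giving /ðɹepes/.
Under (C)V, the unsyllabifiable consonants are /ð/, /s/ (no codas are permitted; onsets are limited to one consonant).
Deleting the stranded consonants removes /ð/, /s/.

ɹepe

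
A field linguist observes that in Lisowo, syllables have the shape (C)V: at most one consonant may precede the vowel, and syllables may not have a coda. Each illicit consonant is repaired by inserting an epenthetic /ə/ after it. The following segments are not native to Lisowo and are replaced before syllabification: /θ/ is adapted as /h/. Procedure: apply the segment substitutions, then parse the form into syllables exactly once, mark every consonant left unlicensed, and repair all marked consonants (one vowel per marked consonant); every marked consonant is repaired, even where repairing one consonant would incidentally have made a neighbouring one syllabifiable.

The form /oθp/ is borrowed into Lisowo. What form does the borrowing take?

ohəpə

Substitution: /θ/ → /h/, giving /ohp/.
The consonants /h/, /p/ cannot be parsed into a legal (C)V syllable (no codas are permitted; onsets are limited to one consonant).
Inserting the epenthetic vowel yields /h/ → /hə/, /p/ → /pə/.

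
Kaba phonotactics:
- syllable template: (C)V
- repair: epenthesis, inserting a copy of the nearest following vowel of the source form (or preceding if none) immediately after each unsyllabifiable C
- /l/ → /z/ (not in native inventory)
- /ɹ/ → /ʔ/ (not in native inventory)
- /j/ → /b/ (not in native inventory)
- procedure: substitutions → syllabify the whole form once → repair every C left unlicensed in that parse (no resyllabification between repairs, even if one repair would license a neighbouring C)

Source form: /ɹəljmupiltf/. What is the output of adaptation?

ʔəzubumupizitifi

Substitution: /ɹ/ → /ʔ/, /l/ → /z/, /j/ → /b/, giving /ʔəzbmupiztf/.
Under (C)V, the unsyllabifiable consonants are /z/, /b/, /z/, /t/, /f/ (no codas are permitted; onsets are limited to one consonant).
Each unlicensed consonant becomes the onset of a new syllable: /z/ → /zu/, /b/ → /bu/, /z/ → /zi/, /t/ → /ti/, /f/ → /fi/.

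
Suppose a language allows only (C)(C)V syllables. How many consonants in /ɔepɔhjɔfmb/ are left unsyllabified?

3

Syllabifying with onset maximization leaves /f/, /m/, /b/ stranded (no codas are permitted; onsets may contain at most 2 consonants).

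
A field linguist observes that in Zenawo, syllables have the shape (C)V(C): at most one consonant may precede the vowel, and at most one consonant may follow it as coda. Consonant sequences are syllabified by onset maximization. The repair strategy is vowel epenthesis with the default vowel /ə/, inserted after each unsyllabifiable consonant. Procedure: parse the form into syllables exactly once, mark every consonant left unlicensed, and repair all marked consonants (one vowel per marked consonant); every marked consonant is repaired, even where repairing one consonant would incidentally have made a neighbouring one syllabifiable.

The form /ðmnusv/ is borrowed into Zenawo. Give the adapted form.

Syllabifying with onset maximization leaves /ð/, /m/, /v/ stranded (at most one coda consonant is licensed; onsets are limited to one consonant).
Inserting the epenthetic vowel yields /ð/ → /ðə/, /m/ → /mə/, /v/ → /və/.

ðəmənusvə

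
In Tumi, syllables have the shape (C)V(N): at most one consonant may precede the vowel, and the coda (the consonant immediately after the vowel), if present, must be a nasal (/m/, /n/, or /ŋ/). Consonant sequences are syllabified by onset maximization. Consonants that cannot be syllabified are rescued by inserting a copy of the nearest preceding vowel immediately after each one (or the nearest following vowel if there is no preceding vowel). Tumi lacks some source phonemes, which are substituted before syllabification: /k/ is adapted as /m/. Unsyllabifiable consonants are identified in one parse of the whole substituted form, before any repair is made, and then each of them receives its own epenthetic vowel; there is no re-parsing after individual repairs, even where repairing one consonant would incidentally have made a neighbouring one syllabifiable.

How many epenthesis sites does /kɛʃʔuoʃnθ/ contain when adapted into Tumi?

4

After substitution the input is /mɛʃʔuoʃnθ/.
The unsyllabifiable consonants are /ʃ/, /ʃ/, /n/, /θ/; each receives one epenthetic vowel.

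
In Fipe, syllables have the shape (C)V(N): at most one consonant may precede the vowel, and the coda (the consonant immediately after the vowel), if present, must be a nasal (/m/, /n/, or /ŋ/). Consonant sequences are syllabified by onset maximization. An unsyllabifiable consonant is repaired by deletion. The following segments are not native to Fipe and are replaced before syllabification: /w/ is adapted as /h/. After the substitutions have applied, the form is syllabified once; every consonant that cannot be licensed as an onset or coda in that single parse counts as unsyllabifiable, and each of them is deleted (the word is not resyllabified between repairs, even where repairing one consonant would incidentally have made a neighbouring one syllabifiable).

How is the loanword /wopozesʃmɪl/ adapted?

hopozemɪ

Substitution: /w/ → /h/, giving /hopozesʃmɪl/.
Syllabifying with onset maximization leaves /s/, /ʃ/, /l/ stranded (only a nasal (/m/, /n/, or /ŋ/) is licensed in coda position; onsets are limited to one consonant).
Deletion applies to /s/, /ʃ/, /l/.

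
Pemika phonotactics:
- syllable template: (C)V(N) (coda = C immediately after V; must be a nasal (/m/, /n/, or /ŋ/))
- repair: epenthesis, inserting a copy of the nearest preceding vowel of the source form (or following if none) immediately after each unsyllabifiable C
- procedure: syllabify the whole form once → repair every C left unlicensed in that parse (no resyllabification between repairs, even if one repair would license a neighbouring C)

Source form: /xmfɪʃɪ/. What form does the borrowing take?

Syllabifying with onset maximization leaves /x/, /m/ stranded (only a nasal (/m/, /n/, or /ŋ/) is licensed in coda position; onsets are limited to one consonant).
Epenthesis after each stranded consonant: /x/ → /xɪ/, /m/ → /mɪ/.

xɪmɪfɪʃɪ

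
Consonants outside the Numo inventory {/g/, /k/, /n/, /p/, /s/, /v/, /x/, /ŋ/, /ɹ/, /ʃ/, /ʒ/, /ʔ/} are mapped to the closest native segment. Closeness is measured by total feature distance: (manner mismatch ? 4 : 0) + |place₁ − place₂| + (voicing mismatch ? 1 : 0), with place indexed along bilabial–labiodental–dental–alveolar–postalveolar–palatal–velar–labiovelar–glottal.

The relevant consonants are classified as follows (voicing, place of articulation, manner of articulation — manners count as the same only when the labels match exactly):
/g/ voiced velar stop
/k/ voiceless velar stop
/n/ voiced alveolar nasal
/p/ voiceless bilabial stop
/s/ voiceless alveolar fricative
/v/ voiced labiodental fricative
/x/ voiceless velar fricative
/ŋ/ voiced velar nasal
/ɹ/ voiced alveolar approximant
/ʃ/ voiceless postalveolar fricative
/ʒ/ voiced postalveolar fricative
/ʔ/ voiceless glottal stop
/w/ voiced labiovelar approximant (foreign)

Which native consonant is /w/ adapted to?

/ɹ/ is closest: same manner (approximant), place distance 4 (labiovelar→alveolar), same voicing; total 4. Next closest is /g/ at distance 5.

ɹ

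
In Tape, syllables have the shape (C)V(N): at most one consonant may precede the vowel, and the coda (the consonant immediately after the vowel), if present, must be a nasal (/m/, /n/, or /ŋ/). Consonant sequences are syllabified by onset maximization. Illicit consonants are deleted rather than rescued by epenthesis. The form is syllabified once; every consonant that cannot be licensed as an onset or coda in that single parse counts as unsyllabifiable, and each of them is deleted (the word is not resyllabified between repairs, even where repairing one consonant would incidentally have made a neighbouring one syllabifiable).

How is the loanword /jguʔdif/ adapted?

Under (C)V(N), the unsyllabifiable consonants are /j/, /ʔ/, /f/ (only a nasal (/m/, /n/, or /ŋ/) is licensed in coda position; onsets are limited to one consonant).
Deleting the stranded consonants removes /j/, /ʔ/, /f/.

gudi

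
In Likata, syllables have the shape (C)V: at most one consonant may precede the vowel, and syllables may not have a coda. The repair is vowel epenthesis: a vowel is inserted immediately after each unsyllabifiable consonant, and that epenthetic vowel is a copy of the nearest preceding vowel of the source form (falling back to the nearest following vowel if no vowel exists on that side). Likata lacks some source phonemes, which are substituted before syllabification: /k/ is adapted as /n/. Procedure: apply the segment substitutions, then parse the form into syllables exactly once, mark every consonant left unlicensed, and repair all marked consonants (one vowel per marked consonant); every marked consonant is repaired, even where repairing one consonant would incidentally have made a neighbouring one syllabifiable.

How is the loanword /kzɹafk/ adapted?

Substitution: /k/ → /n/, giving /nzɹafn/.
Under (C)V, the unsyllabifiable consonants are /n/, /z/, /f/, /n/ (no codas are permitted; onsets are limited to one consonant).
Epenthesis after each stranded consonant: /n/ → /na/, /z/ → /za/, /f/ → /fa/, /n/ → /na/.

nazaɹafana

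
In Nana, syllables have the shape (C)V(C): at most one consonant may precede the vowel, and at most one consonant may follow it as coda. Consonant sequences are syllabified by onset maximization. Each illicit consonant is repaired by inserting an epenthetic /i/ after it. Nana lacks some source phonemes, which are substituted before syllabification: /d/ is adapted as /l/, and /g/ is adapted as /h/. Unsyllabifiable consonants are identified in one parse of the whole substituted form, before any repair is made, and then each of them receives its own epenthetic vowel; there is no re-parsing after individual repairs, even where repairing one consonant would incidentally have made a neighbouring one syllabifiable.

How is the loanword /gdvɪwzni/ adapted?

Substitution: /g/ → /h/, /d/ → /l/, giving /hlvɪwzni/.
Syllabifying with onset maximization leaves /h/, /l/, /z/ stranded (at most one coda consonant is licensed; onsets are limited to one consonant).
Epenthesis after each stranded consonant: /h/ → /hi/, /l/ → /li/, /z/ → /zi/.

hilivɪwzini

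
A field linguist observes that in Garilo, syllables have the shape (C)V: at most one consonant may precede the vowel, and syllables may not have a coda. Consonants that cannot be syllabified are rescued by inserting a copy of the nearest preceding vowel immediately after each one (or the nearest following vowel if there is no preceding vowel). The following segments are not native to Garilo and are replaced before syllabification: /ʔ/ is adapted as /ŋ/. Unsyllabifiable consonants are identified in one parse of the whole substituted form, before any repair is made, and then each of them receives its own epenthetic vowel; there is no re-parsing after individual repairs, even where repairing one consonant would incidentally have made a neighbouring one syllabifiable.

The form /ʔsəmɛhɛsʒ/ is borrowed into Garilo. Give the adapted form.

Substitution: /ʔ/ → /ŋ/, giving /ŋsəmɛhɛsʒ/.
The consonants /ŋ/, /s/, /ʒ/ cannot be parsed into a legal (C)V syllable (no codas are permitted; onsets are limited to one consonant).
Each unlicensed consonant becomes the onset of a new syllable: /ŋ/ → /ŋə/, /s/ → /sɛ/, /ʒ/ → /ʒɛ/.

ŋəsəmɛhɛsɛʒɛ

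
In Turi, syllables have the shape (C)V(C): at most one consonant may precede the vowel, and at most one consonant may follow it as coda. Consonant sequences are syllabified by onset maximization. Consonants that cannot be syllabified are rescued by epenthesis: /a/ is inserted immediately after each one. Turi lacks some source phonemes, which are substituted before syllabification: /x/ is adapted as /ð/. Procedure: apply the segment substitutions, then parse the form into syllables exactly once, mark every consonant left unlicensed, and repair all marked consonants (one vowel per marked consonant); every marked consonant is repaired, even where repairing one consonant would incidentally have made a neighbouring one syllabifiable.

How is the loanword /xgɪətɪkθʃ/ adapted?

Substitution: /x/ → /ð/, giving /ðgɪətɪkθʃ/.
The consonants /ð/, /θ/, /ʃ/ cannot be parsed into a legal (C)V(C) syllable (at most one coda consonant is licensed; onsets are limited to one consonant).
Each unlicensed consonant becomes the onset of a new syllable: /ð/ → /ða/, /θ/ → /θa/, /ʃ/ → /ʃa/.

ðagɪətɪkθaʃa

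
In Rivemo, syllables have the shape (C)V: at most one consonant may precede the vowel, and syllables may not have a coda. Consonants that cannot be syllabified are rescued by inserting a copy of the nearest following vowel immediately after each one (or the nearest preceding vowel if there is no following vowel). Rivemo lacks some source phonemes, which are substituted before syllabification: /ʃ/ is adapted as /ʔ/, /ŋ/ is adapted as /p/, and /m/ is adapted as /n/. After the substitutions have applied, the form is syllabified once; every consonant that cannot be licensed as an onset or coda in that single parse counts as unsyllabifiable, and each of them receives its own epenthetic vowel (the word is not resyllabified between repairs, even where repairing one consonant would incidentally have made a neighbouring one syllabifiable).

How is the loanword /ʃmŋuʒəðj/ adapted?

Substitution: /ʃ/ → /ʔ/, /m/ → /n/, /ŋ/ → /p/, giving /ʔnpuʒəðj/.
Syllabifying with onset maximization leaves /ʔ/, /n/, /ð/, /j/ stranded (no codas are permitted; onsets are limited to one consonant).
Each unlicensed consonant becomes the onset of a new syllable: /ʔ/ → /ʔu/, /n/ → /nu/, /ð/ → /ðə/, /j/ → /jə/.

ʔunupuʒəðəjə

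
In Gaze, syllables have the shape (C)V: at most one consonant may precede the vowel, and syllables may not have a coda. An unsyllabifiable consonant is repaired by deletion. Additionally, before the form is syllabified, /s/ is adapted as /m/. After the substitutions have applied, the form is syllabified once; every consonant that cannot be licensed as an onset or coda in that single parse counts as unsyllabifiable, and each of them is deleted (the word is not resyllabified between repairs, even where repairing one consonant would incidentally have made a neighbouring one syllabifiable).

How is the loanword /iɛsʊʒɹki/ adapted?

Substitution: /s/ → /m/, giving /iɛmʊʒɹki/.
Under (C)V, the unsyllabifiable consonants are /ʒ/, /ɹ/ (no codas are permitted; onsets are limited to one consonant).
Deletion applies to /ʒ/, /ɹ/.

iɛmʊki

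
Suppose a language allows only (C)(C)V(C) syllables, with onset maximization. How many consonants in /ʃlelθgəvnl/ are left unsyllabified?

Syllabifying with onset maximization leaves /n/, /l/ stranded (at most one coda consonant is licensed; onsets may contain at most 2 consonants).

2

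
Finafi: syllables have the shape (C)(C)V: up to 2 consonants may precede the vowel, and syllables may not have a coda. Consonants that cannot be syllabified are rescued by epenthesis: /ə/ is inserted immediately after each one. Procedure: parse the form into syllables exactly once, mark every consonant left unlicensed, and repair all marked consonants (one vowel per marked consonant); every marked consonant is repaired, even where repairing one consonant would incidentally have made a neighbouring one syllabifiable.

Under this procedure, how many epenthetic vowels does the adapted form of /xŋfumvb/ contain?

4

The unsyllabifiable consonants are /x/, /m/, /v/, /b/; each receives one epenthetic vowel.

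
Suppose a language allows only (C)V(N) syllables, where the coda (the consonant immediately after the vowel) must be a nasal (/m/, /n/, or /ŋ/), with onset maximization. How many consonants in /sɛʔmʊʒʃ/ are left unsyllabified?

3

Syllabifying with onset maximization leaves /ʔ/, /ʒ/, /ʃ/ stranded (only a nasal (/m/, /n/, or /ŋ/) is licensed in coda position; onsets are limited to one consonant).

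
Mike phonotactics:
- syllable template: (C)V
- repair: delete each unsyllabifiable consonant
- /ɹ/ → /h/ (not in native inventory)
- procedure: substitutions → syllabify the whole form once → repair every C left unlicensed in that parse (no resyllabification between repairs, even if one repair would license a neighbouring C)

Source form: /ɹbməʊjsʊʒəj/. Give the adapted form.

məʊsʊʒə

Substitution: /ɹ/ → /h/, giving /hbməʊjsʊʒəj/.
Under (C)V, the unsyllabifiable consonants are /h/, /b/, /j/, /j/ (no codas are permitted; onsets are limited to one consonant).
Deletion applies to /h/, /b/, /j/, /j/.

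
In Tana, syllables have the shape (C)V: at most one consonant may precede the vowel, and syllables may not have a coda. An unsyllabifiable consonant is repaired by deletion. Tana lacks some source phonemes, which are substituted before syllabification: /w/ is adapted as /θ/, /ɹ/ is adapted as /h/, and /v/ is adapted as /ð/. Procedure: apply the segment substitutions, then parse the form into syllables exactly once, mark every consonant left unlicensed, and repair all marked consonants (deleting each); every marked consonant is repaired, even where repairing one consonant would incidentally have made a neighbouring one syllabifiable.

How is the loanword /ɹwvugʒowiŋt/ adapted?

ðuʒoθi

Substitution: /ɹ/ → /h/, /w/ → /θ/, /v/ → /ð/, giving /hθðugʒoθiŋt/.
Under (C)V, the unsyllabifiable consonants are /h/, /θ/, /g/, /ŋ/, /t/ (no codas are permitted; onsets are limited to one consonant).
Each unlicensed consonant is deleted: /h/, /θ/, /g/, /ŋ/, /t/.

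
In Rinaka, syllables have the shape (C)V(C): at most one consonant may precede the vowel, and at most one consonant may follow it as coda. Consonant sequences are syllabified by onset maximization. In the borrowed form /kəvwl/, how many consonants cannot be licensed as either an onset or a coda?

The consonants /w/, /l/ cannot be parsed into a legal (C)V(C) syllable (at most one coda consonant is licensed; onsets are limited to one consonant).

2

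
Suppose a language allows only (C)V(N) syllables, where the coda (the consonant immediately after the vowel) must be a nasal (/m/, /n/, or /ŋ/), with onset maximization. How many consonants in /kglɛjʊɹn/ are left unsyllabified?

4

Syllabifying with onset maximization leaves /k/, /g/, /ɹ/, /n/ stranded (only a nasal (/m/, /n/, or /ŋ/) is licensed in coda position; onsets are limited to one consonant).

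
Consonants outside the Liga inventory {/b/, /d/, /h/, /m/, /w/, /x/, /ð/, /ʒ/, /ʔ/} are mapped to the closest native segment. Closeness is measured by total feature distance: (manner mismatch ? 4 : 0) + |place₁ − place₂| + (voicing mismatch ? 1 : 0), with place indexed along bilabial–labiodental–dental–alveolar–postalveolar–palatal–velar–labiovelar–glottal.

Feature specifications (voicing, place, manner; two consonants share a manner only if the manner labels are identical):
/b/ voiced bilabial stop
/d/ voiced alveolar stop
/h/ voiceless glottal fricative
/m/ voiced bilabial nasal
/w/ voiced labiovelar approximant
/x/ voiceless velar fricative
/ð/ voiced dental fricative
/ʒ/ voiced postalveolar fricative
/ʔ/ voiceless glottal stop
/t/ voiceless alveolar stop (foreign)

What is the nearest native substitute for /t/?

d

/d/ is closest: same manner (stop), place distance 0 (alveolar→alveolar), voicing differs (+1); total 1. Next closest is /b/ at distance 4.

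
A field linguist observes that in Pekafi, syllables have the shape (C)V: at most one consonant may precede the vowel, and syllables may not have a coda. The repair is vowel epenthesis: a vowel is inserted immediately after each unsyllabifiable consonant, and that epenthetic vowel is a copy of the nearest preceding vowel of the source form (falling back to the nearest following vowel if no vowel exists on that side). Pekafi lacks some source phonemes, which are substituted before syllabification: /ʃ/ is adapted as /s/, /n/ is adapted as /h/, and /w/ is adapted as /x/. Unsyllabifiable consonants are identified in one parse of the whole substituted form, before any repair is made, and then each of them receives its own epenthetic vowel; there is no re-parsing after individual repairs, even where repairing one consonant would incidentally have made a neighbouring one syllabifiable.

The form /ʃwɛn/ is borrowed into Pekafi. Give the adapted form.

Substitution: /ʃ/ → /s/, /w/ → /x/, /n/ → /h/, giving /sxɛh/.
The consonants /s/, /h/ cannot be parsed into a legal (C)V syllable (no codas are permitted; onsets are limited to one consonant).
Epenthesis after each stranded consonant: /s/ → /sɛ/, /h/ → /hɛ/.

sɛxɛhɛ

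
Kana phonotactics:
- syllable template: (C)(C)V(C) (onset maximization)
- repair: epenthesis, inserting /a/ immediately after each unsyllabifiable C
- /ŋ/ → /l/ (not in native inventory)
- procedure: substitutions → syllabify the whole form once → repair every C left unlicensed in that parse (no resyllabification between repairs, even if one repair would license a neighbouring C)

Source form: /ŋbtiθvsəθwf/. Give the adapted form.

Substitution: /ŋ/ → /l/, giving /lbtiθvsəθwf/.
Syllabifying with onset maximization leaves /l/, /w/, /f/ stranded (at most one coda consonant is licensed; onsets may contain at most 2 consonants).
Epenthesis after each stranded consonant: /l/ → /la/, /w/ → /wa/, /f/ → /fa/.

labtiθvsəθwafa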